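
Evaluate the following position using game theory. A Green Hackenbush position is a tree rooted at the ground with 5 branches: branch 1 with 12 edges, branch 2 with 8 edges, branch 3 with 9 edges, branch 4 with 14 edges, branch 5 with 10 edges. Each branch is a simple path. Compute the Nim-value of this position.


The tree has 5 branches from the ground vertex.
In Green Hackenbush, the Nim-value of a simple path of length k is k.
Branch 1: length 12, Nim-value = 12
Branch 2: length 8, Nim-value = 8
Branch 3: length 9, Nim-value = 9
Branch 4: length 14, Nim-value = 14
Branch 5: length 10, Nim-value = 10
Total Nim-value = XOR of all branch values:
0 XOR 12 = 12
12 XOR 8 = 4
4 XOR 9 = 13
13 XOR 14 = 3
3 XOR 10 = 9
Nim-value of the tree = 9

9


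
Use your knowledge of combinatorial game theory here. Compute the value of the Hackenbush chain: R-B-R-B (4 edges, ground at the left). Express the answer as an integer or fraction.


Edges (from ground): R-B-R-B
By Berlekamp's sign-expansion rule, a Blue-Red Hackenbush stalk has the value of the surreal number whose sign sequence is the edge sequence with B -> + and R -> -.
Sign sequence: -+-+
Trace the sign expansion in the surreal number tree, starting from 0:
Edge 1: R (sign -) -> bounds (-inf, 0), value = -1
Edge 2: B (sign +) -> bounds (-1, 0), value = -1/2
Edge 3: R (sign -) -> bounds (-1, -1/2), value = -3/4
Edge 4: B (sign +) -> bounds (-3/4, -1/2), value = -5/8
Game value = -5/8

-5/8


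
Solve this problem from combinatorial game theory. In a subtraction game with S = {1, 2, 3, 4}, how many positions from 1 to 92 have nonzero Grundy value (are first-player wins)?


Subtraction set S = {1, 2, 3, 4}, so G(n) = n mod 5.
G(n) = 0 when n is a multiple of 5.
Multiples of 5 in [1, 92]: 18
N-positions (nonzero Grundy) = 92 - 18 = 74

74


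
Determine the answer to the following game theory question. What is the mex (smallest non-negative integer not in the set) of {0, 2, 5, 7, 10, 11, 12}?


Set = {0, 2, 5, 7, 10, 11, 12}
0 is in the set.
1 is NOT in the set. This is the mex.
mex = 1

1


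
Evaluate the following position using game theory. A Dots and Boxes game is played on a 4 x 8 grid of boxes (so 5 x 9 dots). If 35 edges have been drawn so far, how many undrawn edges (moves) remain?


Grid: 4 x 8 boxes, i.e. 5 rows and 9 columns of dots.
Horizontal edges: (rows + 1) * cols = 5 * 8 = 40
Vertical edges: rows * (cols + 1) = 4 * 9 = 36
Total edges: 40 + 36 = 76
Edges drawn: 35
Remaining: 76 - 35 = 41

41


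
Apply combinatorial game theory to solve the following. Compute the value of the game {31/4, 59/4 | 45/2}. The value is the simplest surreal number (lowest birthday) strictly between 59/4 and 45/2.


Left options: {31/4, 59/4}, max = 59/4
Right options: {45/2}, min = 45/2
All options are numbers and max(Left) < min(Right), so by the simplicity theorem the value is the simplest (earliest-born) number strictly between 59/4 and 45/2.
Integers 15 through 22 all lie strictly between 59/4 and 45/2.
Among integers, the simplest (lowest birthday = smallest |n|; 0 is born on day 0, +-n on day n) is 15.
No non-integer in the interval can be simpler: if x is a non-integer in the interval, then floor(x) or ceil(x) also lies in the interval (the interval contains an integer), and both are proper prefixes of x's sign expansion, i.e. born earlier. So the game value is 15.
Game value = 15

15


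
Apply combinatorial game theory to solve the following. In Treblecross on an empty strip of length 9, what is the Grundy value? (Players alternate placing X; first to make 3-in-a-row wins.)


Treblecross: place X on empty cells; 3-in-a-row wins.
Playing within two cells of an existing X lets the opponent win at once, so sensible play treats the cells i-2..i+2 around each X as dead. The player left with no safe cell loses, so this is a normal-play take-away game on strips of safe cells.
Placing X at cell i (0-indexed) of a strip of k safe cells leaves independent strips of sizes max(0, i-2) and max(0, k-i-3). Hence G(k) = mex{ G(max(0,i-2)) XOR G(max(0,k-i-3)) : 0 <= i < k }, with G(0) = 0.
G(1): splits (0,0):0^0=0 -> mex({0}) = 1
G(2): splits (0,0):0^0=0 -> mex({0}) = 1
G(3): splits (0,0):0^0=0 -> mex({0}) = 1
G(4): splits (0,1):0^1=1 (0,0):0^0=0 -> mex({0, 1}) = 2
G(5): splits (0,2):0^1=1 (0,1):0^1=1 (0,0):0^0=0 -> mex({0, 1}) = 2
G(6) = mex({1}) = 0
G(7) = mex({0, 1, 2}) = 3
G(8) = mex({0, 1, 2}) = 3
G(9) = mex({0, 2}) = 1
Therefore G(9) = 1.

1


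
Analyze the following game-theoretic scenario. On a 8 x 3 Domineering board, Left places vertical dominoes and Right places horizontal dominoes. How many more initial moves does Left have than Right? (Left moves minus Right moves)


Board is 8 x 3 (rows x cols).
Left (vertical) placements: (rows-1) * cols = 7 * 3 = 21
Right (horizontal) placements: rows * (cols-1) = 8 * 2 = 16
Advantage = Left - Right = 21 - 16 = 5

5


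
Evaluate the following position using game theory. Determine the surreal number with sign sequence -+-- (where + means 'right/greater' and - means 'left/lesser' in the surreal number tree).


Sign expansion: -+--
Rule: track bounds (lo, hi), initially (-inf, +inf). On '+', the current value becomes lo and we move to the simplest number in (value, hi): value + 1 if hi = +inf, otherwise the midpoint (value + hi)/2. On '-', the current value becomes hi and we move to value - 1 if lo = -inf, otherwise the midpoint (lo + value)/2.
Start at 0.
Step 1: sign = -, move left. Bounds: (-inf, 0). Value = -1
Step 2: sign = +, move right. Bounds: (-1, 0). Value = -1/2
Step 3: sign = -, move left. Bounds: (-1, -1/2). Value = -3/4
Step 4: sign = -, move left. Bounds: (-1, -3/4). Value = -7/8
The surreal number with sign expansion -+-- is -7/8.

-7/8


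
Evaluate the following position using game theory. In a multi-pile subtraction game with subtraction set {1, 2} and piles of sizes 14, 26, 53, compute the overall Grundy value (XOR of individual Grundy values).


Subtraction set: {1, 2}
For this subtraction set, G(n) = n mod 3 (period = max + 1 = 3).
Pile 1 (size 14): G(14) = 14 mod 3 = 2
Pile 2 (size 26): G(26) = 26 mod 3 = 2
Pile 3 (size 53): G(53) = 53 mod 3 = 2
Total Grundy value = XOR of all: 2 XOR 2 XOR 2 = 2

2


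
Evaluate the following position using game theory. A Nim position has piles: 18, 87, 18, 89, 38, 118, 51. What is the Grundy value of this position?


We need the XOR (exclusive or) of all pile sizes.
After XOR-ing pile 1 (size 18): 0 XOR 18 = 18
After XOR-ing pile 2 (size 87): 18 XOR 87 = 69
After XOR-ing pile 3 (size 18): 69 XOR 18 = 87
After XOR-ing pile 4 (size 89): 87 XOR 89 = 14
After XOR-ing pile 5 (size 38): 14 XOR 38 = 40
After XOR-ing pile 6 (size 118): 40 XOR 118 = 94
After XOR-ing pile 7 (size 51): 94 XOR 51 = 109
The Nim-value of this position is 109.

109


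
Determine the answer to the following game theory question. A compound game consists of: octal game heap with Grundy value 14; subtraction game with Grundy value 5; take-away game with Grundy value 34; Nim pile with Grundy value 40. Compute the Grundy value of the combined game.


By the Sprague-Grundy theorem, the Grundy value of a sum of games is the XOR of individual Grundy values.
octal game heap: Grundy value = 14. Running XOR: 0 XOR 14 = 14
subtraction game: Grundy value = 5. Running XOR: 14 XOR 5 = 11
take-away game: Grundy value = 34. Running XOR: 11 XOR 34 = 41
Nim pile: Grundy value = 40. Running XOR: 41 XOR 40 = 1
The combined Grundy value is 1.

1


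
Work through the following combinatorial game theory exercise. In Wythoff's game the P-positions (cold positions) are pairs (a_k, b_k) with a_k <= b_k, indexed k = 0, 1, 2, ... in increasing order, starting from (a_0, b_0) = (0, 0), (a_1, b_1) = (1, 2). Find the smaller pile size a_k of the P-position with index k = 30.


By Wythoff's theorem, a_k = floor(k * phi) and b_k = floor(k * phi^2) = a_k + k, where phi = (1 + sqrt(5))/2 is the golden ratio.
phi = (1 + sqrt(5))/2 = 1.618034
k = 30
k * phi = 30 * 1.618034 = 48.541020
a_30 = floor(k * phi) = 48

48


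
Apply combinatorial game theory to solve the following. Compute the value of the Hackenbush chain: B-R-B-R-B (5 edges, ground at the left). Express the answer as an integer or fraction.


Edges (from ground): B-R-B-R-B
By Berlekamp's sign-expansion rule, a Blue-Red Hackenbush stalk has the value of the surreal number whose sign sequence is the edge sequence with B -> + and R -> -.
Sign sequence: +-+-+
Trace the sign expansion in the surreal number tree, starting from 0:
Edge 1: B (sign +) -> bounds (0, +inf), value = 1
Edge 2: R (sign -) -> bounds (0, 1), value = 1/2
Edge 3: B (sign +) -> bounds (1/2, 1), value = 3/4
Edge 4: R (sign -) -> bounds (1/2, 3/4), value = 5/8
Edge 5: B (sign +) -> bounds (5/8, 3/4), value = 11/16
Game value = 11/16

11/16


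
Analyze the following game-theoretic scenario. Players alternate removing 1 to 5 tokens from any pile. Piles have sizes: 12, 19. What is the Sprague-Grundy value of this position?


Subtraction set: {1, 2, 3, 4, 5}
For this subtraction set, G(n) = n mod 6 (period = max + 1 = 6).
Pile 1 (size 12): G(12) = 12 mod 6 = 0
Pile 2 (size 19): G(19) = 19 mod 6 = 1
Total Grundy value = XOR of all: 0 XOR 1 = 1

1


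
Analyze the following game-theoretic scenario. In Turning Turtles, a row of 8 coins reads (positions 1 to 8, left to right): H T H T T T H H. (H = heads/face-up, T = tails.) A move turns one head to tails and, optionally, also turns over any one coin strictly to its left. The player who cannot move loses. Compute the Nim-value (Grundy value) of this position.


Coins: H T H T T T H H
Key fact: a single head at position k behaves exactly like a Nim heap of size k (turning it to T and optionally flipping a coin at j < k corresponds to moving the heap from k to j, or to 0), and heads combine as a disjunctive sum (two heads at the same place would cancel, matching j XOR j = 0). So the Nim-value is the XOR of the 1-indexed positions of the heads.
Face-up positions (1-indexed): [1, 3, 7, 8]
XOR 0 with 1: 0 XOR 1 = 1
XOR 1 with 3: 1 XOR 3 = 2
XOR 2 with 7: 2 XOR 7 = 5
XOR 5 with 8: 5 XOR 8 = 13
Nim-value = 13

13


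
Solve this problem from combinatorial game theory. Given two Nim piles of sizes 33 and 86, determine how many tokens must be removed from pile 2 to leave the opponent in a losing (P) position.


Piles: 33 and 86
Current XOR: 33 XOR 86 = 119 (non-zero, so this is an N-position).
To make the XOR zero, we need to find a move that balances the piles.
For pile 2 (size 86): target = 86 XOR 119 = 33
We reduce pile 2 from 86 to 33.
Tokens removed: 86 - 33 = 53
Verification: 33 XOR 33 = 0

53


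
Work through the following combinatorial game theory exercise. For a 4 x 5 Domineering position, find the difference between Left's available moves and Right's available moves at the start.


Board is 4 x 5 (rows x cols).
Left (vertical) placements: (rows-1) * cols = 3 * 5 = 15
Right (horizontal) placements: rows * (cols-1) = 4 * 4 = 16
Advantage = Left - Right = 15 - 16 = -1

-1


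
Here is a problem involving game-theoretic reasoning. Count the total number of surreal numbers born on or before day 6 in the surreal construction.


Day 0: {|} = 0 is born. Count = 1.
Day n: the number of surreal numbers born by day n is 2^(n+1) - 1.
By day 0: 2^1 - 1 = 1
By day 1: 2^2 - 1 = 3
By day 2: 2^3 - 1 = 7
By day 3: 2^4 - 1 = 15
By day 4: 2^5 - 1 = 31
By day 5: 2^6 - 1 = 63
By day 6: 2^7 - 1 = 127
By day 6: 127 surreal numbers.

127


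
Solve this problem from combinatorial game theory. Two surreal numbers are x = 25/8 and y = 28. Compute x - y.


x = 25/8, y = 28
Converting to common denominator: 8
x = 25/8, y = 224/8
x - y = 25/8 - 28 = -199/8

-199/8


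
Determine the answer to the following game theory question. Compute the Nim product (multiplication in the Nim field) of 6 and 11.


Nim multiplication is bilinear over XOR: (u XOR v) * w = (u*w) XOR (v*w).
So we split each operand into its bit components and XOR the pairwise Nim products.
6 = 2 + 4 (as XOR of powers of 2).
11 = 1 + 2 + 8 (as XOR of powers of 2).
Using the standard Nim-product table on single bits:
  2*2 = 3,   2*4 = 8,   2*8 = 12,
  4*4 = 6,   4*8 = 11,  8*8 = 13,
and  1*x = x (identity), k*l = l*k (commutative).
Pairwise Nim products:
  2 * 1 = 2
  2 * 2 = 3
  2 * 8 = 12
  4 * 1 = 4
  4 * 2 = 8
  4 * 8 = 11
XOR them: 2 XOR 3 XOR 12 XOR 4 XOR 8 XOR 11 = 10.
Result: 6 * 11 = 10 (in Nim).

10


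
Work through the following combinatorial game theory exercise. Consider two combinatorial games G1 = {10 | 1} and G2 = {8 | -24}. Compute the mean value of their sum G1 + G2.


G1 = {10 | 1}, G2 = {8 | -24}
Each is a switch {a | b} with numbers a > b; its mean value is (a + b)/2, and mean value is additive over game sums: m(G1 + G2) = m(G1) + m(G2).
Mean of G1 = (10 + (1))/2 = 11/2 = 11/2
Mean of G2 = (8 + (-24))/2 = -16/2 = -8
Mean of G1 + G2 = 11/2 + -8 = -5/2

-5/2


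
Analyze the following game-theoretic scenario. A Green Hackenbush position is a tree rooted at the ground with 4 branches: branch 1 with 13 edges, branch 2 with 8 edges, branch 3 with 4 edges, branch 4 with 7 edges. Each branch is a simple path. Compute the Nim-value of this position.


The tree has 4 branches from the ground vertex.
In Green Hackenbush, the Nim-value of a simple path of length k is k.
Branch 1: length 13, Nim-value = 13
Branch 2: length 8, Nim-value = 8
Branch 3: length 4, Nim-value = 4
Branch 4: length 7, Nim-value = 7
Total Nim-value = XOR of all branch values:
0 XOR 13 = 13
13 XOR 8 = 5
5 XOR 4 = 1
1 XOR 7 = 6
Nim-value of the tree = 6

6


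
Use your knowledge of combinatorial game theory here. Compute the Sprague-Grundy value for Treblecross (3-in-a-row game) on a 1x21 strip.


Treblecross: place X on empty cells; 3-in-a-row wins.
Playing within two cells of an existing X lets the opponent win at once, so sensible play treats the cells i-2..i+2 around each X as dead. The player left with no safe cell loses, so this is a normal-play take-away game on strips of safe cells.
Placing X at cell i (0-indexed) of a strip of k safe cells leaves independent strips of sizes max(0, i-2) and max(0, k-i-3). Hence G(k) = mex{ G(max(0,i-2)) XOR G(max(0,k-i-3)) : 0 <= i < k }, with G(0) = 0.
G(1): splits (0,0):0^0=0 -> mex({0}) = 1
G(2): splits (0,0):0^0=0 -> mex({0}) = 1
G(3): splits (0,0):0^0=0 -> mex({0}) = 1
G(4): splits (0,1):0^1=1 (0,0):0^0=0 -> mex({0, 1}) = 2
G(5): splits (0,2):0^1=1 (0,1):0^1=1 (0,0):0^0=0 -> mex({0, 1}) = 2
G(6) = mex({1}) = 0
G(7) = mex({0, 1, 2}) = 3
G(8) = mex({0, 1, 2}) = 3
G(9) = mex({0, 2}) = 1
G(10) = mex({0, 2, 3}) = 1
G(11) = mex({0, 3}) = 1
G(12) = mex({1, 3}) = 0
G(13) = mex({0, 1, 2, 3}) = 4
G(14) = mex({0, 1, 2}) = 3
G(15) = mex({0, 1, 2}) = 3
G(16) = mex({0, 1, 2, 4}) = 3
G(17) = mex({0, 1, 3, 4}) = 2
G(18) = mex({0, 1, 3, 4}) = 2
G(19) = mex({0, 1, 3, 5}) = 2
G(20) = mex({0, 1, 2, 3, 5}) = 4
G(21) = mex({0, 1, 2, 3, 5}) = 4
Therefore G(21) = 4.

4


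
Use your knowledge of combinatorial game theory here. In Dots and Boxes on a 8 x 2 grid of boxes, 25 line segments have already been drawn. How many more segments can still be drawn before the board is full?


Grid: 8 x 2 boxes, i.e. 9 rows and 3 columns of dots.
Horizontal edges: (rows + 1) * cols = 9 * 2 = 18
Vertical edges: rows * (cols + 1) = 8 * 3 = 24
Total edges: 18 + 24 = 42
Edges drawn: 25
Remaining: 42 - 25 = 17

17


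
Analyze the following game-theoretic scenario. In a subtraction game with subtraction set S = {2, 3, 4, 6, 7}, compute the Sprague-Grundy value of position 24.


The subtraction set is S = {2, 3, 4, 6, 7}.
G(k) = mex{ G(k - s) : s in S, s <= k }. We compute iteratively: G(0) = 0.
G(1) = mex({}) = 0
G(2) = mex({0}) = 1
G(3) = mex({0}) = 1
G(4) = mex({0, 1}) = 2
G(5) = mex({0, 1}) = 2
G(6) = mex({0, 1, 2}) = 3
G(7) = mex({0, 1, 2}) = 3
G(8) = mex({0, 1, 2, 3}) = 4
G(9) = mex({1, 2, 3}) = 0
G(10) = mex({1, 2, 3, 4}) = 0
G(11) = mex({0, 2, 3, 4}) = 1
G(12) = mex({0, 2, 3, 4}) = 1
G(13) = mex({0, 1, 3}) = 2
G(14) = mex({0, 1, 3, 4}) = 2
G(15) = mex({0, 1, 2, 4}) = 3
Observe that G(9)..G(15) = 0, 0, 1, 1, 2, 2, 3 repeats G(0)..G(6) = 0, 0, 1, 1, 2, 2, 3.
For k >= max(S) = 7, G(k) is determined by the previous 7 values G(k-7)..G(k-1); a window of 7 consecutive values has recurred shifted by 9, so by induction G(k + 9) = G(k) for all k >= 0: the sequence is periodic from the start with period 9.
One period: G(0..8) = 0, 0, 1, 1, 2, 2, 3, 3, 4.
24 mod 9 = 6, so G(24) = G(6) = 3.

3


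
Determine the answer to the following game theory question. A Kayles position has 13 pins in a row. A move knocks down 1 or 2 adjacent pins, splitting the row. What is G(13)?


Kayles: a move removes 1 or 2 adjacent pins from a contiguous row.
Removing pins from a row of k leaves two independent rows (a, b) with a + b = k - 1 (one pin) or a + b = k - 2 (two pins); an end removal gives a = 0.
By Sprague-Grundy, G(k) = mex{ G(a) XOR G(b) } over all these splits. G(0) = 0.
G(1): splits (0,0):0^0=0 -> mex({0}) = 1
G(2): splits (0,1):0^1=1 (0,0):0^0=0 -> mex({0, 1}) = 2
G(3): splits (0,2):0^2=2 (1,1):1^1=0 (0,1):0^1=1 -> mex({0, 1, 2}) = 3
G(4): splits (0,3):0^3=3 (1,2):1^2=3 (0,2):0^2=2 (1,1):1^1=0 -> mex({0, 2, 3}) = 1
G(5): splits (0,4):0^1=1 (1,3):1^3=2 (2,2):2^2=0 (0,3):0^3=3 (1,2):1^2=3 -> mex({0, 1, 2, 3}) = 4
G(6) = mex({0, 1, 2, 4}) = 3
G(7) = mex({0, 1, 3, 4, 5}) = 2
G(8) = mex({0, 2, 3, 5, 6}) = 1
G(9) = mex({0, 1, 2, 3, 6, 7}) = 4
G(10) = mex({0, 1, 3, 4, 5, 7}) = 2
G(11) = mex({0, 1, 2, 3, 4, 5}) = 6
G(12) = mex({0, 1, 2, 3, 5, 6, 7}) = 4
G(13) = mex({0, 2, 3, 4, 6, 7}) = 1
Therefore G(13) = 1.

1


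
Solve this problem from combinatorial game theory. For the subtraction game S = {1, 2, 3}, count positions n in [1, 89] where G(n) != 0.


Subtraction set S = {1, 2, 3}, so G(n) = n mod 4.
G(n) = 0 when n is a multiple of 4.
Multiples of 4 in [1, 89]: 22
N-positions (nonzero Grundy) = 89 - 22 = 67

67


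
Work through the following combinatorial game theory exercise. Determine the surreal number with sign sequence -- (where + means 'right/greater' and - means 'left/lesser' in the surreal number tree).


Sign expansion: --
Rule: track bounds (lo, hi), initially (-inf, +inf). On '+', the current value becomes lo and we move to the simplest number in (value, hi): value + 1 if hi = +inf, otherwise the midpoint (value + hi)/2. On '-', the current value becomes hi and we move to value - 1 if lo = -inf, otherwise the midpoint (lo + value)/2.
Start at 0.
Step 1: sign = -, move left. Bounds: (-inf, 0). Value = -1
Step 2: sign = -, move left. Bounds: (-inf, -1). Value = -2
The surreal number with sign expansion -- is -2.

-2


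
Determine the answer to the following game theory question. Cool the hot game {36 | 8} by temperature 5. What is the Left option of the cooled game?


Original game: {36 | 8} (a switch {a | b} with a > b).
Cooling by t (for t below the temperature (a - b)/2 = 14) taxes each move by t: {a | b} cooled by t is {a - t | b + t}.
Cooling amount: t = 5
Cooled Left option: 36 - 5 = 31
Cooled Right option: 8 + 5 = 13
Cooled game: {31 | 13}
Left option = 31

31


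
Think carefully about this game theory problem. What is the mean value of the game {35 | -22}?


Game = {35 | -22}, a switch {a | b} with numbers a > b.
Its thermograph has left wall a - t and right wall b + t, which meet at t = (a - b)/2, where both equal (a + b)/2. So the mast (mean value) is at (a + b)/2.
Mean = (35 + (-22))/2 = 13/2 = 13/2

13/2


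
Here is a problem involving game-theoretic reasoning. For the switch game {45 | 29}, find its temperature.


The game is {45 | 29}, a switch {a | b} with numbers a > b.
Cooling {a | b} by t gives {a - t | b + t}, which stops being hot when a - t = b + t, i.e. at t = (a - b)/2. So the temperature of a switch is (a - b)/2.
Temperature = (Left option - Right option) / 2
= (45 - (29)) / 2
= 16 / 2
= 8

8


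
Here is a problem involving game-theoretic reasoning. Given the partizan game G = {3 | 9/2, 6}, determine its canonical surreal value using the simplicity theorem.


Left options: {3}, max = 3
Right options: {9/2, 6}, min = 9/2
All options are numbers and max(Left) < min(Right), so by the simplicity theorem the value is the simplest (earliest-born) number strictly between 3 and 9/2.
The only integer strictly between 3 and 9/2 is 4.
No non-integer in the interval can be simpler: if x is a non-integer in the interval, then floor(x) or ceil(x) also lies in the interval (the interval contains an integer), and both are proper prefixes of x's sign expansion, i.e. born earlier. So the game value is 4.
Game value = 4

4


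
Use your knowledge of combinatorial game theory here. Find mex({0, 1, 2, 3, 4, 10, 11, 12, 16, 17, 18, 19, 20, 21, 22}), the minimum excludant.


Set = {0, 1, 2, 3, 4, 10, 11, 12, 16, 17, 18, 19, 20, 21, 22}
0 is in the set.
1 is in the set.
2 is in the set.
3 is in the set.
4 is in the set.
5 is NOT in the set. This is the mex.
mex = 5

5


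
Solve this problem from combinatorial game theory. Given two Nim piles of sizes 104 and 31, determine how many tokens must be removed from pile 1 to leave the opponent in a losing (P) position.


Piles: 104 and 31
Current XOR: 104 XOR 31 = 119 (non-zero, so this is an N-position).
To make the XOR zero, we need to find a move that balances the piles.
For pile 1 (size 104): target = 104 XOR 119 = 31
We reduce pile 1 from 104 to 31.
Tokens removed: 104 - 31 = 73
Verification: 31 XOR 31 = 0

73


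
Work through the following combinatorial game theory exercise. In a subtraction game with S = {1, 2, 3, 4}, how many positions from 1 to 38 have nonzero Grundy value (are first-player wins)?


Subtraction set S = {1, 2, 3, 4}, so G(n) = n mod 5.
G(n) = 0 when n is a multiple of 5.
Multiples of 5 in [1, 38]: 7
N-positions (nonzero Grundy) = 38 - 7 = 31

31


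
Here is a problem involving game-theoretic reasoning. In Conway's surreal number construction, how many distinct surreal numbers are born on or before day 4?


Day 0: {|} = 0 is born. Count = 1.
Day n: the number of surreal numbers born by day n is 2^(n+1) - 1.
By day 0: 2^1 - 1 = 1
By day 1: 2^2 - 1 = 3
By day 2: 2^3 - 1 = 7
By day 3: 2^4 - 1 = 15
By day 4: 2^5 - 1 = 31
By day 4: 31 surreal numbers.

31


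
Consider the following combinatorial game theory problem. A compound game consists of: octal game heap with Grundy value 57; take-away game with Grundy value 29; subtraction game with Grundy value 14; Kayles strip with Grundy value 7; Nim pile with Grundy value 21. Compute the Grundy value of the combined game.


By the Sprague-Grundy theorem, the Grundy value of a sum of games is the XOR of individual Grundy values.
octal game heap: Grundy value = 57. Running XOR: 0 XOR 57 = 57
take-away game: Grundy value = 29. Running XOR: 57 XOR 29 = 36
subtraction game: Grundy value = 14. Running XOR: 36 XOR 14 = 42
Kayles strip: Grundy value = 7. Running XOR: 42 XOR 7 = 45
Nim pile: Grundy value = 21. Running XOR: 45 XOR 21 = 56
The combined Grundy value is 56.

56


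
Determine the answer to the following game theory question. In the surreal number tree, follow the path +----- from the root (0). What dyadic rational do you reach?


Sign expansion: +-----
Rule: track bounds (lo, hi), initially (-inf, +inf). On '+', the current value becomes lo and we move to the simplest number in (value, hi): value + 1 if hi = +inf, otherwise the midpoint (value + hi)/2. On '-', the current value becomes hi and we move to value - 1 if lo = -inf, otherwise the midpoint (lo + value)/2.
Start at 0.
Step 1: sign = +, move right. Bounds: (0, +inf). Value = 1
Step 2: sign = -, move left. Bounds: (0, 1). Value = 1/2
Step 3: sign = -, move left. Bounds: (0, 1/2). Value = 1/4
Step 4: sign = -, move left. Bounds: (0, 1/4). Value = 1/8
Step 5: sign = -, move left. Bounds: (0, 1/8). Value = 1/16
Step 6: sign = -, move left. Bounds: (0, 1/16). Value = 1/32
The surreal number with sign expansion +----- is 1/32.

1/32


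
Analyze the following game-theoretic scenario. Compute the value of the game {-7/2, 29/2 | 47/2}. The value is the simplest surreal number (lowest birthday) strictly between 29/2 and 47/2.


Left options: {-7/2, 29/2}, max = 29/2
Right options: {47/2}, min = 47/2
All options are numbers and max(Left) < min(Right), so by the simplicity theorem the value is the simplest (earliest-born) number strictly between 29/2 and 47/2.
Integers 15 through 23 all lie strictly between 29/2 and 47/2.
Among integers, the simplest (lowest birthday = smallest |n|; 0 is born on day 0, +-n on day n) is 15.
No non-integer in the interval can be simpler: if x is a non-integer in the interval, then floor(x) or ceil(x) also lies in the interval (the interval contains an integer), and both are proper prefixes of x's sign expansion, i.e. born earlier. So the game value is 15.
Game value = 15

15


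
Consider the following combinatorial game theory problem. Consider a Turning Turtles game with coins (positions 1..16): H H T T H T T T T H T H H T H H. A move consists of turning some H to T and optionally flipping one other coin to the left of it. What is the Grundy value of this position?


Coins: H H T T H T T T T H T H H T H H
Key fact: a single head at position k behaves exactly like a Nim heap of size k (turning it to T and optionally flipping a coin at j < k corresponds to moving the heap from k to j, or to 0), and heads combine as a disjunctive sum (two heads at the same place would cancel, matching j XOR j = 0). So the Nim-value is the XOR of the 1-indexed positions of the heads.
Face-up positions (1-indexed): [1, 2, 5, 10, 12, 13, 15, 16]
XOR 0 with 1: 0 XOR 1 = 1
XOR 1 with 2: 1 XOR 2 = 3
XOR 3 with 5: 3 XOR 5 = 6
XOR 6 with 10: 6 XOR 10 = 12
XOR 12 with 12: 12 XOR 12 = 0
XOR 0 with 13: 0 XOR 13 = 13
XOR 13 with 15: 13 XOR 15 = 2
XOR 2 with 16: 2 XOR 16 = 18
Nim-value = 18

18


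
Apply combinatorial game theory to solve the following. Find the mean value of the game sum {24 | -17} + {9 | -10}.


G1 = {24 | -17}, G2 = {9 | -10}
Each is a switch {a | b} with numbers a > b; its mean value is (a + b)/2, and mean value is additive over game sums: m(G1 + G2) = m(G1) + m(G2).
Mean of G1 = (24 + (-17))/2 = 7/2 = 7/2
Mean of G2 = (9 + (-10))/2 = -1/2 = -1/2
Mean of G1 + G2 = 7/2 + -1/2 = 3

3


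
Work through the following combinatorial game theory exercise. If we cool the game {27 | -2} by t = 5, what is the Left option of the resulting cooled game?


Original game: {27 | -2} (a switch {a | b} with a > b).
Cooling by t (for t below the temperature (a - b)/2 = 29/2) taxes each move by t: {a | b} cooled by t is {a - t | b + t}.
Cooling amount: t = 5
Cooled Left option: 27 - 5 = 22
Cooled Right option: -2 + 5 = 3
Cooled game: {22 | 3}
Left option = 22

22


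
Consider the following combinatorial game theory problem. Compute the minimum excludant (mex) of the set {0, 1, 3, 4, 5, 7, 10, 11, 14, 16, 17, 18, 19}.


Set = {0, 1, 3, 4, 5, 7, 10, 11, 14, 16, 17, 18, 19}
0 is in the set.
1 is in the set.
2 is NOT in the set. This is the mex.
mex = 2

2


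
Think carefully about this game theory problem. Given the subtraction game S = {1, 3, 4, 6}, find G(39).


The subtraction set is S = {1, 3, 4, 6}.
G(k) = mex{ G(k - s) : s in S, s <= k }. We compute iteratively: G(0) = 0.
G(1) = mex({0}) = 1
G(2) = mex({1}) = 0
G(3) = mex({0}) = 1
G(4) = mex({0, 1}) = 2
G(5) = mex({0, 1, 2}) = 3
G(6) = mex({0, 1, 3}) = 2
G(7) = mex({1, 2}) = 0
G(8) = mex({0, 2, 3}) = 1
G(9) = mex({1, 2, 3}) = 0
G(10) = mex({0, 2}) = 1
G(11) = mex({0, 1, 3}) = 2
G(12) = mex({0, 1, 2}) = 3
Observe that G(7)..G(12) = 0, 1, 0, 1, 2, 3 repeats G(0)..G(5) = 0, 1, 0, 1, 2, 3.
For k >= max(S) = 6, G(k) is determined by the previous 6 values G(k-6)..G(k-1); a window of 6 consecutive values has recurred shifted by 7, so by induction G(k + 7) = G(k) for all k >= 0: the sequence is periodic from the start with period 7.
One period: G(0..6) = 0, 1, 0, 1, 2, 3, 2.
39 mod 7 = 4, so G(39) = G(4) = 2.

2


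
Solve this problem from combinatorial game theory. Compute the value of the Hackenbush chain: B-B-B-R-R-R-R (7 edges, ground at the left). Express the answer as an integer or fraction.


Edges (from ground): B-B-B-R-R-R-R
By Berlekamp's sign-expansion rule, a Blue-Red Hackenbush stalk has the value of the surreal number whose sign sequence is the edge sequence with B -> + and R -> -.
Sign sequence: +++----
Trace the sign expansion in the surreal number tree, starting from 0:
Edge 1: B (sign +) -> bounds (0, +inf), value = 1
Edge 2: B (sign +) -> bounds (1, +inf), value = 2
Edge 3: B (sign +) -> bounds (2, +inf), value = 3
Edge 4: R (sign -) -> bounds (2, 3), value = 5/2
Edge 5: R (sign -) -> bounds (2, 5/2), value = 9/4
Edge 6: R (sign -) -> bounds (2, 9/4), value = 17/8
Edge 7: R (sign -) -> bounds (2, 17/8), value = 33/16
Game value = 33/16

33/16


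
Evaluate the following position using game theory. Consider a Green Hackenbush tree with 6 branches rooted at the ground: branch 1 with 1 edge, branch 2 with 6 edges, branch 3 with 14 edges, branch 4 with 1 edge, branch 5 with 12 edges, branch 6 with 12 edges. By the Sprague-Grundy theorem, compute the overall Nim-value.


The tree has 6 branches from the ground vertex.
In Green Hackenbush, the Nim-value of a simple path of length k is k.
Branch 1: length 1, Nim-value = 1
Branch 2: length 6, Nim-value = 6
Branch 3: length 14, Nim-value = 14
Branch 4: length 1, Nim-value = 1
Branch 5: length 12, Nim-value = 12
Branch 6: length 12, Nim-value = 12
Total Nim-value = XOR of all branch values:
0 XOR 1 = 1
1 XOR 6 = 7
7 XOR 14 = 9
9 XOR 1 = 8
8 XOR 12 = 4
4 XOR 12 = 8
Nim-value of the tree = 8

8


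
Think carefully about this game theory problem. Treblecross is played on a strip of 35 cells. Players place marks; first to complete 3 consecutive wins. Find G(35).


Treblecross: place X on empty cells; 3-in-a-row wins.
Playing within two cells of an existing X lets the opponent win at once, so sensible play treats the cells i-2..i+2 around each X as dead. The player left with no safe cell loses, so this is a normal-play take-away game on strips of safe cells.
Placing X at cell i (0-indexed) of a strip of k safe cells leaves independent strips of sizes max(0, i-2) and max(0, k-i-3). Hence G(k) = mex{ G(max(0,i-2)) XOR G(max(0,k-i-3)) : 0 <= i < k }, with G(0) = 0.
G(1): splits (0,0):0^0=0 -> mex({0}) = 1
G(2): splits (0,0):0^0=0 -> mex({0}) = 1
G(3): splits (0,0):0^0=0 -> mex({0}) = 1
G(4): splits (0,1):0^1=1 (0,0):0^0=0 -> mex({0, 1}) = 2
G(5): splits (0,2):0^1=1 (0,1):0^1=1 (0,0):0^0=0 -> mex({0, 1}) = 2
G(6) = mex({1}) = 0
G(7) = mex({0, 1, 2}) = 3
G(8) = mex({0, 1, 2}) = 3
G(9) = mex({0, 2}) = 1
G(10) = mex({0, 2, 3}) = 1
G(11) = mex({0, 3}) = 1
G(12) = mex({1, 3}) = 0
G(13) = mex({0, 1, 2, 3}) = 4
G(14) = mex({0, 1, 2}) = 3
G(15) = mex({0, 1, 2}) = 3
G(16) = mex({0, 1, 2, 4}) = 3
G(17) = mex({0, 1, 3, 4}) = 2
G(18) = mex({0, 1, 3, 4}) = 2
G(19) = mex({0, 1, 3, 5}) = 2
G(20) = mex({0, 1, 2, 3, 5}) = 4
G(21) = mex({0, 1, 2, 3, 5}) = 4
G(22) = mex({1, 2, 6}) = 0
G(23) = mex({0, 1, 2, 3, 4, 6}) = 5
G(24) = mex({0, 1, 2, 3, 4}) = 5
G(25) = mex({0, 1, 3, 4, 7}) = 2
G(26) = mex({0, 1, 3, 4, 5, 7}) = 2
G(27) = mex({0, 1, 3, 5}) = 2
G(28) = mex({0, 1, 2, 5}) = 3
G(29) = mex({0, 1, 2, 4, 5, 6}) = 3
G(30) = mex({1, 2, 4, 6}) = 0
G(31) = mex({0, 1, 2, 3, 4, 6}) = 5
G(32) = mex({1, 2, 3, 4, 7}) = 0
G(33) = mex({0, 3, 7}) = 1
G(34) = mex({0, 2, 3, 5, 7}) = 1
G(35) = mex({0, 2, 3, 5, 6}) = 1
Therefore G(35) = 1.

1


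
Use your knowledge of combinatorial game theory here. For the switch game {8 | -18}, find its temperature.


The game is {8 | -18}, a switch {a | b} with numbers a > b.
Cooling {a | b} by t gives {a - t | b + t}, which stops being hot when a - t = b + t, i.e. at t = (a - b)/2. So the temperature of a switch is (a - b)/2.
Temperature = (Left option - Right option) / 2
= (8 - (-18)) / 2
= 26 / 2
= 13

13


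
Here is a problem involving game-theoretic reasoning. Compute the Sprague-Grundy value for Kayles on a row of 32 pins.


Kayles: a move removes 1 or 2 adjacent pins from a contiguous row.
Removing pins from a row of k leaves two independent rows (a, b) with a + b = k - 1 (one pin) or a + b = k - 2 (two pins); an end removal gives a = 0.
By Sprague-Grundy, G(k) = mex{ G(a) XOR G(b) } over all these splits. G(0) = 0.
G(1): splits (0,0):0^0=0 -> mex({0}) = 1
G(2): splits (0,1):0^1=1 (0,0):0^0=0 -> mex({0, 1}) = 2
G(3): splits (0,2):0^2=2 (1,1):1^1=0 (0,1):0^1=1 -> mex({0, 1, 2}) = 3
G(4): splits (0,3):0^3=3 (1,2):1^2=3 (0,2):0^2=2 (1,1):1^1=0 -> mex({0, 2, 3}) = 1
G(5): splits (0,4):0^1=1 (1,3):1^3=2 (2,2):2^2=0 (0,3):0^3=3 (1,2):1^2=3 -> mex({0, 1, 2, 3}) = 4
G(6) = mex({0, 1, 2, 4}) = 3
G(7) = mex({0, 1, 3, 4, 5}) = 2
G(8) = mex({0, 2, 3, 5, 6}) = 1
G(9) = mex({0, 1, 2, 3, 6, 7}) = 4
G(10) = mex({0, 1, 3, 4, 5, 7}) = 2
G(11) = mex({0, 1, 2, 3, 4, 5}) = 6
G(12) = mex({0, 1, 2, 3, 5, 6, 7}) = 4
G(13) = mex({0, 2, 3, 4, 6, 7}) = 1
G(14) = mex({0, 1, 4, 5, 6, 7}) = 2
G(15) = mex({0, 1, 2, 3, 4, 5, 6}) = 7
G(16) = mex({0, 2, 3, 5, 6, 7}) = 1
G(17) = mex({0, 1, 2, 3, 5, 6, 7}) = 4
G(18) = mex({0, 1, 2, 4, 5, 6}) = 3
G(19) = mex({0, 1, 3, 4, 5, 7}) = 2
G(20) = mex({0, 2, 3, 4, 5, 6, 7}) = 1
G(21) = mex({0, 1, 2, 3, 5, 6, 7}) = 4
G(22) = mex({0, 1, 2, 3, 4, 5, 7}) = 6
G(23) = mex({0, 1, 2, 3, 4, 5, 6}) = 7
G(24) = mex({0, 1, 2, 3, 5, 6, 7}) = 4
G(25) = mex({0, 2, 3, 4, 6, 7}) = 1
G(26) = mex({0, 1, 3, 4, 5, 6, 7}) = 2
G(27) = mex({0, 1, 2, 3, 4, 5, 6, 7}) = 8
G(28) = mex({0, 1, 2, 3, 4, 6, 7, 8}) = 5
G(29) = mex({0, 1, 2, 3, 5, 6, 7, 8, 9}) = 4
G(30) = mex({0, 1, 2, 3, 4, 5, 6, 9, 10}) = 7
G(31) = mex({0, 1, 3, 4, 5, 7, 10, 11}) = 2
G(32) = mex({0, 2, 3, 4, 5, 6, 7, 9, 11}) = 1
Therefore G(32) = 1.

1


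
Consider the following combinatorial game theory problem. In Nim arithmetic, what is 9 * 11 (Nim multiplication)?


Nim multiplication is bilinear over XOR: (u XOR v) * w = (u*w) XOR (v*w).
So we split each operand into its bit components and XOR the pairwise Nim products.
9 = 1 + 8 (as XOR of powers of 2).
11 = 1 + 2 + 8 (as XOR of powers of 2).
Using the standard Nim-product table on single bits:
  2*2 = 3,   2*4 = 8,   2*8 = 12,
  4*4 = 6,   4*8 = 11,  8*8 = 13,
and  1*x = x (identity), k*l = l*k (commutative).
Pairwise Nim products:
  1 * 1 = 1
  1 * 2 = 2
  1 * 8 = 8
  8 * 1 = 8
  8 * 2 = 12
  8 * 8 = 13
XOR them: 1 XOR 2 XOR 8 XOR 8 XOR 12 XOR 13 = 2.
Result: 9 * 11 = 2 (in Nim).

2


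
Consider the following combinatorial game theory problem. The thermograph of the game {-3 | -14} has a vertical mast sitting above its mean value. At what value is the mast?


Game = {-3 | -14}, a switch {a | b} with numbers a > b.
Its thermograph has left wall a - t and right wall b + t, which meet at t = (a - b)/2, where both equal (a + b)/2. So the mast (mean value) is at (a + b)/2.
Mean = (-3 + (-14))/2 = -17/2 = -17/2

-17/2


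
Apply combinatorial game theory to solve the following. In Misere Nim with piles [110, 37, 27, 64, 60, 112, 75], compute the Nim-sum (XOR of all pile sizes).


We need the XOR (exclusive or) of all pile sizes.
After XOR-ing pile 1 (size 110): 0 XOR 110 = 110
After XOR-ing pile 2 (size 37): 110 XOR 37 = 75
After XOR-ing pile 3 (size 27): 75 XOR 27 = 80
After XOR-ing pile 4 (size 64): 80 XOR 64 = 16
After XOR-ing pile 5 (size 60): 16 XOR 60 = 44
After XOR-ing pile 6 (size 112): 44 XOR 112 = 92
After XOR-ing pile 7 (size 75): 92 XOR 75 = 23
The Nim-value of this position is 23.

23


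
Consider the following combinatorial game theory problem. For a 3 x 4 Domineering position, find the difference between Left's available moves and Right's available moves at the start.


Board is 3 x 4 (rows x cols).
Left (vertical) placements: (rows-1) * cols = 2 * 4 = 8
Right (horizontal) placements: rows * (cols-1) = 3 * 3 = 9
Advantage = Left - Right = 8 - 9 = -1

-1


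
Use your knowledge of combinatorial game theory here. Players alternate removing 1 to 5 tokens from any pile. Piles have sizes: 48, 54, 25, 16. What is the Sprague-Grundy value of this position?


Subtraction set: {1, 2, 3, 4, 5}
For this subtraction set, G(n) = n mod 6 (period = max + 1 = 6).
Pile 1 (size 48): G(48) = 48 mod 6 = 0
Pile 2 (size 54): G(54) = 54 mod 6 = 0
Pile 3 (size 25): G(25) = 25 mod 6 = 1
Pile 4 (size 16): G(16) = 16 mod 6 = 4
Total Grundy value = XOR of all: 0 XOR 0 XOR 1 XOR 4 = 5

5


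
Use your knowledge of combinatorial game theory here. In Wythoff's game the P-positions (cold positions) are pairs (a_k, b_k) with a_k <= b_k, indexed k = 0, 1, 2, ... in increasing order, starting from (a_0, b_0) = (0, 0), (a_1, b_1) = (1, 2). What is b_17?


By Wythoff's theorem, a_k = floor(k * phi) and b_k = floor(k * phi^2) = a_k + k, where phi = (1 + sqrt(5))/2 is the golden ratio.
phi = (1 + sqrt(5))/2 = 1.618034
phi^2 = phi + 1 = 2.618034
k = 17
k * phi^2 = 17 * 2.618034 = 44.506578
b_17 = floor(k * phi^2) = 44 (check: a_17 + k = 27 + 17 = 44)

44


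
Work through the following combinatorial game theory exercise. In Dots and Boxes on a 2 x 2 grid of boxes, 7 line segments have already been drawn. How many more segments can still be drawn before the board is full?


Grid: 2 x 2 boxes, i.e. 3 rows and 3 columns of dots.
Horizontal edges: (rows + 1) * cols = 3 * 2 = 6
Vertical edges: rows * (cols + 1) = 2 * 3 = 6
Total edges: 6 + 6 = 12
Edges drawn: 7
Remaining: 12 - 7 = 5

5


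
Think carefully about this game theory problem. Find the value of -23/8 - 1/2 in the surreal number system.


x = -23/8, y = 1/2
Converting to common denominator: 8
x = -23/8, y = 4/8
x - y = -23/8 - 1/2 = -27/8

-27/8


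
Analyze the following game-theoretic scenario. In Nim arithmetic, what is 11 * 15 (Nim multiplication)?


Nim multiplication is bilinear over XOR: (u XOR v) * w = (u*w) XOR (v*w).
So we split each operand into its bit components and XOR the pairwise Nim products.
11 = 1 + 2 + 8 (as XOR of powers of 2).
15 = 1 + 2 + 4 + 8 (as XOR of powers of 2).
Using the standard Nim-product table on single bits:
  2*2 = 3,   2*4 = 8,   2*8 = 12,
  4*4 = 6,   4*8 = 11,  8*8 = 13,
and  1*x = x (identity), k*l = l*k (commutative).
Pairwise Nim products:
  1 * 1 = 1
  1 * 2 = 2
  1 * 4 = 4
  1 * 8 = 8
  2 * 1 = 2
  2 * 2 = 3
  2 * 4 = 8
  2 * 8 = 12
  8 * 1 = 8
  8 * 2 = 12
  8 * 4 = 11
  8 * 8 = 13
XOR them: 1 XOR 2 XOR 4 XOR 8 XOR 2 XOR 3 XOR 8 XOR 12 XOR 8 XOR 12 XOR 11 XOR 13 = 8.
Result: 11 * 15 = 8 (in Nim).

8


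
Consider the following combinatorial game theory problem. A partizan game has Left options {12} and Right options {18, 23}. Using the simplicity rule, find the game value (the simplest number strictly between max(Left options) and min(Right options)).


Left options: {12}, max = 12
Right options: {18, 23}, min = 18
All options are numbers and max(Left) < min(Right), so by the simplicity theorem the value is the simplest (earliest-born) number strictly between 12 and 18.
Integers 13 through 17 all lie strictly between 12 and 18.
Among integers, the simplest (lowest birthday = smallest |n|; 0 is born on day 0, +-n on day n) is 13.
No non-integer in the interval can be simpler: if x is a non-integer in the interval, then floor(x) or ceil(x) also lies in the interval (the interval contains an integer), and both are proper prefixes of x's sign expansion, i.e. born earlier. So the game value is 13.
Game value = 13

13


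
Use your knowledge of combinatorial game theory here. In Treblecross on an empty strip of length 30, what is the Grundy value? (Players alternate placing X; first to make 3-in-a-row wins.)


Treblecross: place X on empty cells; 3-in-a-row wins.
Playing within two cells of an existing X lets the opponent win at once, so sensible play treats the cells i-2..i+2 around each X as dead. The player left with no safe cell loses, so this is a normal-play take-away game on strips of safe cells.
Placing X at cell i (0-indexed) of a strip of k safe cells leaves independent strips of sizes max(0, i-2) and max(0, k-i-3). Hence G(k) = mex{ G(max(0,i-2)) XOR G(max(0,k-i-3)) : 0 <= i < k }, with G(0) = 0.
G(1): splits (0,0):0^0=0 -> mex({0}) = 1
G(2): splits (0,0):0^0=0 -> mex({0}) = 1
G(3): splits (0,0):0^0=0 -> mex({0}) = 1
G(4): splits (0,1):0^1=1 (0,0):0^0=0 -> mex({0, 1}) = 2
G(5): splits (0,2):0^1=1 (0,1):0^1=1 (0,0):0^0=0 -> mex({0, 1}) = 2
G(6) = mex({1}) = 0
G(7) = mex({0, 1, 2}) = 3
G(8) = mex({0, 1, 2}) = 3
G(9) = mex({0, 2}) = 1
G(10) = mex({0, 2, 3}) = 1
G(11) = mex({0, 3}) = 1
G(12) = mex({1, 3}) = 0
G(13) = mex({0, 1, 2, 3}) = 4
G(14) = mex({0, 1, 2}) = 3
G(15) = mex({0, 1, 2}) = 3
G(16) = mex({0, 1, 2, 4}) = 3
G(17) = mex({0, 1, 3, 4}) = 2
G(18) = mex({0, 1, 3, 4}) = 2
G(19) = mex({0, 1, 3, 5}) = 2
G(20) = mex({0, 1, 2, 3, 5}) = 4
G(21) = mex({0, 1, 2, 3, 5}) = 4
G(22) = mex({1, 2, 6}) = 0
G(23) = mex({0, 1, 2, 3, 4, 6}) = 5
G(24) = mex({0, 1, 2, 3, 4}) = 5
G(25) = mex({0, 1, 3, 4, 7}) = 2
G(26) = mex({0, 1, 3, 4, 5, 7}) = 2
G(27) = mex({0, 1, 3, 5}) = 2
G(28) = mex({0, 1, 2, 5}) = 3
G(29) = mex({0, 1, 2, 4, 5, 6}) = 3
G(30) = mex({1, 2, 4, 6}) = 0
Therefore G(30) = 0.

0
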